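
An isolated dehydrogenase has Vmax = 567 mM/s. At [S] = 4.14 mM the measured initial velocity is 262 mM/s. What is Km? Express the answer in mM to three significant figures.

4.82 mM

From v = Vmax[S]/(Km+[S]), Km = [S](Vmax − v)/v.
Km = 4.14 × (567 − 262) / 262 = 1263/262 = 4.82 mM.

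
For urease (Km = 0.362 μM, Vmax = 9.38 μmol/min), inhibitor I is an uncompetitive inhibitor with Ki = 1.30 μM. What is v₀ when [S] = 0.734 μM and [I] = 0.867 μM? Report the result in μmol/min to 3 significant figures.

With α = 1 + [I]/Ki = 1 + 0.867/1.30 = 1.667, the uncompetitive rate law is v = (Vmax/α)·[S] / (Km/α + [S]).
v = (9.38/1.667)×0.734 / (0.362/1.667 + 0.734) = 4.130/0.9512 = 4.34 μmol/min.

4.34 μmol/min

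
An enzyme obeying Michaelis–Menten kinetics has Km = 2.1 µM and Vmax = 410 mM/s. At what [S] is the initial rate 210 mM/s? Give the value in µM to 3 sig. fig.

2.20 µM

The required fractional saturation is v/Vmax = 210/410 = 0.5122.
Then [S]/(Km+[S]) = 0.5122 ⇒ [S] = 2.1 × 0.5122/(1 − 0.5122) = 2.20 µM.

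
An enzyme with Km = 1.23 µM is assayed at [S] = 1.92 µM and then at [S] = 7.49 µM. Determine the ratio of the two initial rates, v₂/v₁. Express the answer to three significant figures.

The fractional saturations are [S]/(Km+[S]) = 1.92/3.150 = 0.6095 and 7.49/8.720 = 0.8589.
v₂/v₁ is just their ratio: 0.8589/0.6095 = 1.41.

1.41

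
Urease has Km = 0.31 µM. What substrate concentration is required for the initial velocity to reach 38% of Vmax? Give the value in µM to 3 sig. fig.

0.190 µM

v/Vmax = [S]/(Km+[S]) = 0.38, so [S] = Km·0.38/(1 − 0.38) = 0.31 × 0.6129.
[S] = 0.190 µM.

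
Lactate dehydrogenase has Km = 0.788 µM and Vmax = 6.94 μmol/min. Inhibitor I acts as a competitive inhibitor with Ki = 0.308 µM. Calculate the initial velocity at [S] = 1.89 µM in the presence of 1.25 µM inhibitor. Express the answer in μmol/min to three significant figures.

2.23 μmol/min

α = 1 + [I]/Ki = 1 + 1.25/0.308 = 5.058.
For a competitive inhibitor, Vmax is unchanged and the apparent Km becomes α·Km: Km,app = 3.99 µM, Vmax,app = 6.94 μmol/min.
v = Vmax,app·[S]/(Km,app + [S]) = 6.94 × 1.89/(3.99 + 1.89) = 2.23 μmol/min.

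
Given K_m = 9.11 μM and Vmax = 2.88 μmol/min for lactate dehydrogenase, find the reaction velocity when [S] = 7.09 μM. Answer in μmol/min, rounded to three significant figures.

1.26 μmol/min

v = Vmax·[S]/(Km + [S]) = 2.88 × 7.09 / (9.11 + 7.09)
  = 20.42 / 16.20 = 1.26 μmol/min.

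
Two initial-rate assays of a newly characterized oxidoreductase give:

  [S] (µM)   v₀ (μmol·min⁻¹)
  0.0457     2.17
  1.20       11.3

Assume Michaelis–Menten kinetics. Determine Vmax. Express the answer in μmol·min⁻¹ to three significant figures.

13.6 μmol·min⁻¹

In reciprocal form, 1/v = (Km/Vmax)·(1/[S]) + 1/Vmax. The two points give (1/[S], 1/v) = (21.88, 0.4608) and (0.8333, 0.08850).
Slope = (0.4608 − 0.08850)/(21.88 − 0.8333) = 0.01769; intercept = 0.4608 − 0.01769×21.88 = 0.07375.
Vmax = 1/intercept = 13.6 μmol·min⁻¹; Km = slope × Vmax = 0.01769 × 13.6 = 0.240 µM.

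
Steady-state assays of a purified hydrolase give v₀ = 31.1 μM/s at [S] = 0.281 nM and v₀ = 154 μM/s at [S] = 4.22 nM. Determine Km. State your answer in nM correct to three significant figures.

1.66 nM

In reciprocal form, 1/v = (Km/Vmax)·(1/[S]) + 1/Vmax. The two points give (1/[S], 1/v) = (3.559, 0.03215) and (0.2370, 0.006494).
Slope = (0.03215 − 0.006494)/(3.559 − 0.2370) = 0.007725; intercept = 0.03215 − 0.007725×3.559 = 0.004663.
Vmax = 1/intercept = 214 μM/s; Km = slope × Vmax = 0.007725 × 214 = 1.66 nM.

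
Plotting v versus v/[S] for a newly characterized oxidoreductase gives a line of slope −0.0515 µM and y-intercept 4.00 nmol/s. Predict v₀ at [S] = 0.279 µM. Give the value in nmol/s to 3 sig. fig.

In the Eadie–Hofstee form v = Vmax − Km·(v/[S]), the slope is −Km and the intercept is Vmax, so Km = 0.0515 µM and Vmax = 4.00 nmol/s.
v = 4.00 × 0.279/(0.0515 + 0.279) = 3.38 nmol/s.

3.38 nmol/s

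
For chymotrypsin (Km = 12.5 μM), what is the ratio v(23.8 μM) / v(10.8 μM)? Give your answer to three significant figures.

Since Vmax cancels, v₂/v₁ = [S]₂(Km+[S]₁) / [S]₁(Km+[S]₂).
= 23.8×(12.5+10.8) / (10.8×(12.5+23.8)) = 554.5/392.0 = 1.41.

1.41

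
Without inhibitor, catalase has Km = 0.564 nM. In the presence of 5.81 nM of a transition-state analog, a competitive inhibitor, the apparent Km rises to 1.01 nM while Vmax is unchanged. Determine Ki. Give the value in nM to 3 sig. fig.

7.35 nM

Competitive: Km,app = α·Km with α = 1 + [I]/Ki.
α = Km,app/Km = 1.01/0.564 = 1.791.
Since α = 1 + [I]/Ki, [I]/Ki = 1.791 − 1 = 0.7908 and Ki = 5.81/0.7908 = 7.35 nM.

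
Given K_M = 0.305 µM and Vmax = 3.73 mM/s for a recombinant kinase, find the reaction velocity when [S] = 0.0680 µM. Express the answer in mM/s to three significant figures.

v = Vmax·[S]/(Km + [S]) = 3.73 × 0.0680 / (0.305 + 0.0680)
  = 0.2536 / 0.3730 = 0.680 mM/s.

0.680 mM/s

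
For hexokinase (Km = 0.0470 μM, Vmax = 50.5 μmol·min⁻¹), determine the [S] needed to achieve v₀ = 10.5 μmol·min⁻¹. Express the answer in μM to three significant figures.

0.0123 μM

Rearranging v = Vmax[S]/(Km+[S]) gives [S] = Km·v/(Vmax − v).
[S] = 0.0470 × 10.5 / (50.5 − 10.5) = 0.4935/40.00 = 0.0123 μM.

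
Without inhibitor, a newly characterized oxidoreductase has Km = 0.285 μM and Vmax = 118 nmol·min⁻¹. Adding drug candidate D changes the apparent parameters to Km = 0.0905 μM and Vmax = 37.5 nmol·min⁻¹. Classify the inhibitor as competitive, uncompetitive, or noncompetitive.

uncompetitive

Both Km and Vmax decrease by the same factor (~3.15-fold) — characteristic of uncompetitive inhibition.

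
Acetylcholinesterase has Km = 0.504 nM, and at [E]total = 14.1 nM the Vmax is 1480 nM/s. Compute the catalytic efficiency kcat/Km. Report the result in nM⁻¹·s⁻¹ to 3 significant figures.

kcat = Vmax/[E]total = 1480/14.1 = 105 s⁻¹.
kcat/Km = 105/0.504 = 208 nM⁻¹·s⁻¹.

208 nM⁻¹·s⁻¹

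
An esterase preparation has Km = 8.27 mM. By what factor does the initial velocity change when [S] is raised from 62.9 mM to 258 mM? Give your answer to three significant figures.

1.10

Since Vmax cancels, v₂/v₁ = [S]₂(Km+[S]₁) / [S]₁(Km+[S]₂).
= 258×(8.27+62.9) / (62.9×(8.27+258)) = 18360/16750 = 1.10.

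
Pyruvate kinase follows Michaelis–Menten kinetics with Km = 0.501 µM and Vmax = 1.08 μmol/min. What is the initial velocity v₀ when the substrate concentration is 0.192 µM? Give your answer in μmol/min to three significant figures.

0.299 μmol/min

v = Vmax·[S]/(Km + [S]) = 1.08 × 0.192 / (0.501 + 0.192)
  = 0.2074 / 0.6930 = 0.299 μmol/min.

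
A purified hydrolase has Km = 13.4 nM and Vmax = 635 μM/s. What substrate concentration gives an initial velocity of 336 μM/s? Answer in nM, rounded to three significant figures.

15.1 nM

The required fractional saturation is v/Vmax = 336/635 = 0.5291.
Then [S]/(Km+[S]) = 0.5291 ⇒ [S] = 13.4 × 0.5291/(1 − 0.5291) = 15.1 nM.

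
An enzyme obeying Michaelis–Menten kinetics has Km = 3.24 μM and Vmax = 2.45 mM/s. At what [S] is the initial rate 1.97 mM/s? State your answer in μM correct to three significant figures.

13.3 μM

The required fractional saturation is v/Vmax = 1.97/2.45 = 0.8041.
Then [S]/(Km+[S]) = 0.8041 ⇒ [S] = 3.24 × 0.8041/(1 − 0.8041) = 13.3 μM.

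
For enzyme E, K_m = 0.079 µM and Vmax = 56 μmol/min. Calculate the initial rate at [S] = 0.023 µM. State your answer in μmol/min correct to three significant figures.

12.6 μmol/min

v = Vmax·[S]/(Km + [S]) = 56 × 0.023 / (0.079 + 0.023)
  = 1.288 / 0.1020 = 12.6 μmol/min.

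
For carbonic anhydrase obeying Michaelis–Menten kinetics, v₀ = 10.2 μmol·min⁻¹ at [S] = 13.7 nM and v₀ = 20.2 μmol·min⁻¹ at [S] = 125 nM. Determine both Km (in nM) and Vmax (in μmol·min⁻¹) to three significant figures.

From v = Vmax[S]/(Km+[S]), each point gives Vmax = v(Km+[S])/[S].
Equating: 10.2(Km+13.7)/13.7 = 20.2(Km+125)/125.
0.7445·Km + 10.2 = 0.1616·Km + 20.2, so (0.7445 − 0.1616)·Km = 20.2 − 10.2.
Km = 10.00/0.5829 = 17.2 nM; then Vmax = 10.2(17.2+13.7)/13.7 = 23.0 μmol·min⁻¹.

Km = 17.2 nM; Vmax = 23.0 μmol·min⁻¹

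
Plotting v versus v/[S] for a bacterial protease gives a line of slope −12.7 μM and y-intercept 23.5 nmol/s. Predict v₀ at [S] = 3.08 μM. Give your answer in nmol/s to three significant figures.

4.59 nmol/s

In the Eadie–Hofstee form v = Vmax − Km·(v/[S]), the slope is −Km and the intercept is Vmax, so Km = 12.7 μM and Vmax = 23.5 nmol/s.
v = 23.5 × 3.08/(12.7 + 3.08) = 4.59 nmol/s.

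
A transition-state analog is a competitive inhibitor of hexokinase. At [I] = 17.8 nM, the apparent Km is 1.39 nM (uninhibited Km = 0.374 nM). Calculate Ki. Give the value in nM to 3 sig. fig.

6.55 nM

Competitive: Km,app = α·Km with α = 1 + [I]/Ki.
α = Km,app/Km = 1.39/0.374 = 3.717.
Since α = 1 + [I]/Ki, [I]/Ki = 3.717 − 1 = 2.717 and Ki = 17.8/2.717 = 6.55 nM.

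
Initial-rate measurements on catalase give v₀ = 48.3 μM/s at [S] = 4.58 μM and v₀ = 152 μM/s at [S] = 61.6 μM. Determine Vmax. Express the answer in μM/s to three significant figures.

In reciprocal form, 1/v = (Km/Vmax)·(1/[S]) + 1/Vmax. The two points give (1/[S], 1/v) = (0.2183, 0.02070) and (0.01623, 0.006579).
Slope = (0.02070 − 0.006579)/(0.2183 − 0.01623) = 0.06989; intercept = 0.02070 − 0.06989×0.2183 = 0.005444.
Vmax = 1/intercept = 184 μM/s; Km = slope × Vmax = 0.06989 × 184 = 12.8 μM.

184 μM/s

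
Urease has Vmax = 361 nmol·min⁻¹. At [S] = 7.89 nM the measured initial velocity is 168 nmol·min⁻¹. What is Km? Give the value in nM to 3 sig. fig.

v/Vmax = 168/361 = 0.4654 = [S]/(Km+[S]).
So Km + [S] = [S]/0.4654 = 16.95 nM, giving Km = 16.95 − 7.89 = 9.06 nM.

9.06 nM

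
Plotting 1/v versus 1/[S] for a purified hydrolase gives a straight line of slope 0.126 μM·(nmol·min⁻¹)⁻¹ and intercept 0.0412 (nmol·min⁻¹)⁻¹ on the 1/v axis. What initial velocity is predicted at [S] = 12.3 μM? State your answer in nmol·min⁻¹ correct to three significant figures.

The y-intercept is 1/Vmax, so Vmax = 1/0.0412 = 24.3 nmol·min⁻¹.
The slope is Km/Vmax, so Km = 0.126 × 24.3 = 3.06 μM.
Then v = 24.3 × 12.3/(3.06 + 12.3) = 19.4 nmol·min⁻¹.

19.4 nmol·min⁻¹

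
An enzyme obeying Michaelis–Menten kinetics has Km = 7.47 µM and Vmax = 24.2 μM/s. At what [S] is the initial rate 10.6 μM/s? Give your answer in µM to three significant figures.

5.82 µM

Rearranging v = Vmax[S]/(Km+[S]) gives [S] = Km·v/(Vmax − v).
[S] = 7.47 × 10.6 / (24.2 − 10.6) = 79.18/13.60 = 5.82 µM.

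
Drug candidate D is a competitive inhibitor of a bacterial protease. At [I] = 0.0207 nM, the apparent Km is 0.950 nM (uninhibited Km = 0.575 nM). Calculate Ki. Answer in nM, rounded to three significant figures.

Competitive: Km,app = α·Km with α = 1 + [I]/Ki.
α = Km,app/Km = 0.950/0.575 = 1.652.
Ki = [I]/(α − 1) = 0.0207/0.6522 = 0.0317 nM.

0.0317 nM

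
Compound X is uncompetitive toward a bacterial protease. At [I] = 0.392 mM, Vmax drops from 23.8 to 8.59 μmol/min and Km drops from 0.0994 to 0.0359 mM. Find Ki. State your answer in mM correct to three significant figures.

0.221 mM

Uncompetitive: Vmax,app = Vmax/α (and Km,app = Km/α) with α = 1 + [I]/Ki.
α = Vmax/Vmax,app = 23.8/8.59 = 2.771.
Since α = 1 + [I]/Ki, [I]/Ki = 2.771 − 1 = 1.771 and Ki = 0.392/1.771 = 0.221 mM.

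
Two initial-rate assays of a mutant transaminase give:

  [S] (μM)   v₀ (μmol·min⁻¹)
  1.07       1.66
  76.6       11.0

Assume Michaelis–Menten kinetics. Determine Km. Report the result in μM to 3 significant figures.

6.63 μM

In reciprocal form, 1/v = (Km/Vmax)·(1/[S]) + 1/Vmax. The two points give (1/[S], 1/v) = (0.9346, 0.6024) and (0.01305, 0.09091).
Slope = (0.6024 − 0.09091)/(0.9346 − 0.01305) = 0.5551; intercept = 0.6024 − 0.5551×0.9346 = 0.08366.
Vmax = 1/intercept = 12.0 μmol·min⁻¹; Km = slope × Vmax = 0.5551 × 12.0 = 6.63 μM.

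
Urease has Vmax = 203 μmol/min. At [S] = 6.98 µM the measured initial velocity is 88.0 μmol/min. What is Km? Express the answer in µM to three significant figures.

From v = Vmax[S]/(Km+[S]), Km = [S](Vmax − v)/v.
Km = 6.98 × (203 − 88.0) / 88.0 = 802.7/88.0 = 9.12 µM.

9.12 µM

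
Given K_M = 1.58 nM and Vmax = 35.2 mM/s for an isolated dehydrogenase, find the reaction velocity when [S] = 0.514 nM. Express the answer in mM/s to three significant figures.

8.64 mM/s

v = Vmax·[S]/(Km + [S]) = 35.2 × 0.514 / (1.58 + 0.514)
  = 18.09 / 2.094 = 8.64 mM/s.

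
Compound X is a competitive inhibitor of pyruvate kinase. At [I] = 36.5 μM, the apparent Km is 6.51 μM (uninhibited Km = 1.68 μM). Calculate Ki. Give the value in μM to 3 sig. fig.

Competitive: Km,app = α·Km with α = 1 + [I]/Ki.
α = Km,app/Km = 6.51/1.68 = 3.875.
Ki = [I]/(α − 1) = 36.5/2.875 = 12.7 μM.

12.7 μM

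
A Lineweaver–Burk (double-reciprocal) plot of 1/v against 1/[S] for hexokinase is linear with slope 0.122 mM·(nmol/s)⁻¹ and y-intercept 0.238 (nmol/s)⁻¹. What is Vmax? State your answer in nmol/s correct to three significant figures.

The y-intercept of a Lineweaver–Burk plot equals 1/Vmax, so Vmax = 1/0.238 = 4.20 nmol/s.

4.20 nmol/s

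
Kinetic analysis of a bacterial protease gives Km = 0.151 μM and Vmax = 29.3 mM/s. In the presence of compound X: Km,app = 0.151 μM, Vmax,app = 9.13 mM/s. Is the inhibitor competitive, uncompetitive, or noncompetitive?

Vmax decreases (29.3 → 9.13 mM/s) while Km is unchanged — pure noncompetitive inhibition.

noncompetitive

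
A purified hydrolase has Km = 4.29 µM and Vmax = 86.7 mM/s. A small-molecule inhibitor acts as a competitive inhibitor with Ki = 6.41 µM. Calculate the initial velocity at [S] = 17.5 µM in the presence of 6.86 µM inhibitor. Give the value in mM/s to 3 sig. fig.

57.5 mM/s

With α = 1 + [I]/Ki = 1 + 6.86/6.41 = 2.070, the competitive rate law is v = Vmax[S] / (αKm + [S]).
v = 86.7×17.5 / (2.070×4.29 + 17.5) = 1517/26.38 = 57.5 mM/s.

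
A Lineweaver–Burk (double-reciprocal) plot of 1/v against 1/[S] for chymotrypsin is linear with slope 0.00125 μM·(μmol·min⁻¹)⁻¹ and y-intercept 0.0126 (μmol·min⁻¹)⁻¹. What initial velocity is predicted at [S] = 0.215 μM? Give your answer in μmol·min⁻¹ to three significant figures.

54.3 μmol·min⁻¹

The y-intercept is 1/Vmax, so Vmax = 1/0.0126 = 79.4 μmol·min⁻¹.
The slope is Km/Vmax, so Km = 0.00125 × 79.4 = 0.0992 μM.
Then v = 79.4 × 0.215/(0.0992 + 0.215) = 54.3 μmol·min⁻¹.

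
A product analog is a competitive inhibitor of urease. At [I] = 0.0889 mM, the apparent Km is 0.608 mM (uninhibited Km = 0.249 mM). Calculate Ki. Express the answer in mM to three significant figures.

Competitive: Km,app = α·Km with α = 1 + [I]/Ki.
α = Km,app/Km = 0.608/0.249 = 2.442.
Since α = 1 + [I]/Ki, [I]/Ki = 2.442 − 1 = 1.442 and Ki = 0.0889/1.442 = 0.0617 mM.

0.0617 mM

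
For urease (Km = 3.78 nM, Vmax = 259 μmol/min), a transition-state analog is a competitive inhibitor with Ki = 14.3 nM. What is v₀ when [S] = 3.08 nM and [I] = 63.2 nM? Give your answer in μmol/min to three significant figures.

With α = 1 + [I]/Ki = 1 + 63.2/14.3 = 5.420, the competitive rate law is v = Vmax[S] / (αKm + [S]).
v = 259×3.08 / (5.420×3.78 + 3.08) = 797.7/23.57 = 33.9 μmol/min.

33.9 μmol/min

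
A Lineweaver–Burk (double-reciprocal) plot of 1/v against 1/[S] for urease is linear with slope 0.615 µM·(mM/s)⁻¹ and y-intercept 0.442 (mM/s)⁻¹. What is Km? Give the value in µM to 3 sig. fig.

y-intercept = 1/Vmax ⇒ Vmax = 2.26 mM/s; slope = Km/Vmax ⇒ Km = slope × Vmax.
Km = 0.615 × 2.26 = 1.39 µM.

1.39 µM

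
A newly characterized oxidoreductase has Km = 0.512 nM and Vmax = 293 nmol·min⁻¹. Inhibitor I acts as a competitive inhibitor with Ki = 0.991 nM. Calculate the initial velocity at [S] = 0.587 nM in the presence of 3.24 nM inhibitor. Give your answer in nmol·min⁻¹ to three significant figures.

α = 1 + [I]/Ki = 1 + 3.24/0.991 = 4.269.
For a competitive inhibitor, Vmax is unchanged and the apparent Km becomes α·Km: Km,app = 2.19 nM, Vmax,app = 293 nmol·min⁻¹.
v = Vmax,app·[S]/(Km,app + [S]) = 293 × 0.587/(2.19 + 0.587) = 62.0 nmol·min⁻¹.

62.0 nmol·min⁻¹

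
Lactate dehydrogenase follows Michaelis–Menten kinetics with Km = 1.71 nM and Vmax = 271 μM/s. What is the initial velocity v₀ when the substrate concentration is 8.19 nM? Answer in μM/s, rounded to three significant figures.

224 μM/s

[S]/(Km+[S]) = 8.19/9.900 = 0.8273, the fractional saturation.
v = 0.8273 × Vmax = 0.8273 × 271 = 224 μM/s.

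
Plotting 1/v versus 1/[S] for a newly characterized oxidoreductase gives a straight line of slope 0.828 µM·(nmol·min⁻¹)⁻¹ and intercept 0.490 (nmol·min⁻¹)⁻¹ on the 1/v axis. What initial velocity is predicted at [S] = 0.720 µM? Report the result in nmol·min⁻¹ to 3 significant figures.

The y-intercept is 1/Vmax, so Vmax = 1/0.490 = 2.04 nmol·min⁻¹.
The slope is Km/Vmax, so Km = 0.828 × 2.04 = 1.69 µM.
Then v = 2.04 × 0.720/(1.69 + 0.720) = 0.610 nmol·min⁻¹.

0.610 nmol·min⁻¹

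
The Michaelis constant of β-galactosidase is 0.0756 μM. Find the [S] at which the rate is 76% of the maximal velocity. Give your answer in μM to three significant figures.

v/Vmax = [S]/(Km+[S]) = 0.76, so [S] = Km·0.76/(1 − 0.76) = 0.0756 × 3.167.
[S] = 0.239 μM.

0.239 μM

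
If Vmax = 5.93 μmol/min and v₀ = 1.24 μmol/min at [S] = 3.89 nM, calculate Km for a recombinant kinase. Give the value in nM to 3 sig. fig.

14.7 nM

From v = Vmax[S]/(Km+[S]), Km = [S](Vmax − v)/v.
Km = 3.89 × (5.93 − 1.24) / 1.24 = 18.24/1.24 = 14.7 nM.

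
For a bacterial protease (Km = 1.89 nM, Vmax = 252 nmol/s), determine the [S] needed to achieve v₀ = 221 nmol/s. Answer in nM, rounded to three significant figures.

Rearranging v = Vmax[S]/(Km+[S]) gives [S] = Km·v/(Vmax − v).
[S] = 1.89 × 221 / (252 − 221) = 417.7/31.00 = 13.5 nM.

13.5 nM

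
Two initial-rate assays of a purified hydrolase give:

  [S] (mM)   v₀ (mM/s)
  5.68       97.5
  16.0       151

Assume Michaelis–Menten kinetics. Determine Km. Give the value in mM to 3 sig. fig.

In reciprocal form, 1/v = (Km/Vmax)·(1/[S]) + 1/Vmax. The two points give (1/[S], 1/v) = (0.1761, 0.01026) and (0.06250, 0.006623).
Slope = (0.01026 − 0.006623)/(0.1761 − 0.06250) = 0.03200; intercept = 0.01026 − 0.03200×0.1761 = 0.004622.
Vmax = 1/intercept = 216 mM/s; Km = slope × Vmax = 0.03200 × 216 = 6.92 mM.

6.92 mM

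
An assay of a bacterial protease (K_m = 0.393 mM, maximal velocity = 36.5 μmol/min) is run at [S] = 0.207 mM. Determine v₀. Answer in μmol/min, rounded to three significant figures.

v = Vmax·[S]/(Km + [S]) = 36.5 × 0.207 / (0.393 + 0.207)
  = 7.555 / 0.6000 = 12.6 μmol/min.

12.6 μmol/min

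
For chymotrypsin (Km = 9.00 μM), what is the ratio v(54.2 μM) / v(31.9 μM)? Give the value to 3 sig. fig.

The fractional saturations are [S]/(Km+[S]) = 31.9/40.90 = 0.7800 and 54.2/63.20 = 0.8576.
v₂/v₁ is just their ratio: 0.8576/0.7800 = 1.10.

1.10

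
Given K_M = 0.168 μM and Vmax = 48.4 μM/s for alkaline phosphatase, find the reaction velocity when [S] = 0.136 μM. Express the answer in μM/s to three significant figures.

21.7 μM/s

v = Vmax·[S]/(Km + [S]) = 48.4 × 0.136 / (0.168 + 0.136)
  = 6.582 / 0.3040 = 21.7 μM/s.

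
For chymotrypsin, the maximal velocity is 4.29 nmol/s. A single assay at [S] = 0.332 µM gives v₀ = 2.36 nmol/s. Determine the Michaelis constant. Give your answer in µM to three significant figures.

From v = Vmax[S]/(Km+[S]), Km = [S](Vmax − v)/v.
Km = 0.332 × (4.29 − 2.36) / 2.36 = 0.6408/2.36 = 0.272 µM.

0.272 µM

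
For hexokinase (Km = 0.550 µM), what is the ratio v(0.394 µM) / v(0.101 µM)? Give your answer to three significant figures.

2.69

Since Vmax cancels, v₂/v₁ = [S]₂(Km+[S]₁) / [S]₁(Km+[S]₂).
= 0.394×(0.550+0.101) / (0.101×(0.550+0.394)) = 0.2565/0.09534 = 2.69.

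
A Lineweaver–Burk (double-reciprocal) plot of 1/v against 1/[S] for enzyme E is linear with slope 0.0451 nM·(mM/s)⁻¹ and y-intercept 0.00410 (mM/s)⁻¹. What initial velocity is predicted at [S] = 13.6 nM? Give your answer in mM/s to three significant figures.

The y-intercept is 1/Vmax, so Vmax = 1/0.00410 = 244 mM/s.
The slope is Km/Vmax, so Km = 0.0451 × 244 = 11.0 nM.
Then v = 244 × 13.6/(11.0 + 13.6) = 135 mM/s.

135 mM/s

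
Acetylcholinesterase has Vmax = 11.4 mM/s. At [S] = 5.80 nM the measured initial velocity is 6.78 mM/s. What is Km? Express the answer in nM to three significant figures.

3.95 nM

From v = Vmax[S]/(Km+[S]), Km = [S](Vmax − v)/v.
Km = 5.80 × (11.4 − 6.78) / 6.78 = 26.80/6.78 = 3.95 nM.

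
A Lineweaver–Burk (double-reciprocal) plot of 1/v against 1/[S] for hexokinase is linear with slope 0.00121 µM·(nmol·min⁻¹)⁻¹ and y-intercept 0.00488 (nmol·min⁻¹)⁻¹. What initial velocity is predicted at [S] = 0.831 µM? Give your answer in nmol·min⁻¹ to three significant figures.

158 nmol·min⁻¹

The y-intercept is 1/Vmax, so Vmax = 1/0.00488 = 205 nmol·min⁻¹.
The slope is Km/Vmax, so Km = 0.00121 × 205 = 0.248 µM.
Then v = 205 × 0.831/(0.248 + 0.831) = 158 nmol·min⁻¹.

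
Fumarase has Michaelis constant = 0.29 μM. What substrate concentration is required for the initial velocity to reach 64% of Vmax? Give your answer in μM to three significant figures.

0.516 μM

v/Vmax = [S]/(Km+[S]) = 0.64, so [S] = Km·0.64/(1 − 0.64) = 0.29 × 1.778.
[S] = 0.516 μM.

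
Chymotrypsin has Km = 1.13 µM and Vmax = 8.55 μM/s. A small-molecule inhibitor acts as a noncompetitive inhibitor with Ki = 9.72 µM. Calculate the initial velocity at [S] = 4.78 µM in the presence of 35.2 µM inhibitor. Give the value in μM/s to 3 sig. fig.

1.50 μM/s

α = 1 + [I]/Ki = 1 + 35.2/9.72 = 4.621.
For a noncompetitive inhibitor, Vmax is reduced to Vmax/α while Km is unchanged: Km,app = 1.13 µM, Vmax,app = 1.85 μM/s.
v = Vmax,app·[S]/(Km,app + [S]) = 1.85 × 4.78/(1.13 + 4.78) = 1.50 μM/s.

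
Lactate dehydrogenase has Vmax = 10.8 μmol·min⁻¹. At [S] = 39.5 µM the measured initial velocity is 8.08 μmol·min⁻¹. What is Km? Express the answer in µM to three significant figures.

v/Vmax = 8.08/10.8 = 0.7481 = [S]/(Km+[S]).
So Km + [S] = [S]/0.7481 = 52.80 µM, giving Km = 52.80 − 39.5 = 13.3 µM.

13.3 µM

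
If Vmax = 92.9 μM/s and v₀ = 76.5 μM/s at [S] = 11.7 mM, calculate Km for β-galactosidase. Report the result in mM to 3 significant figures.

From v = Vmax[S]/(Km+[S]), Km = [S](Vmax − v)/v.
Km = 11.7 × (92.9 − 76.5) / 76.5 = 191.9/76.5 = 2.51 mM.

2.51 mM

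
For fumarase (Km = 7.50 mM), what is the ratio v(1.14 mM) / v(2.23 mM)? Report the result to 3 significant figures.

The fractional saturations are [S]/(Km+[S]) = 2.23/9.730 = 0.2292 and 1.14/8.640 = 0.1319.
v₂/v₁ is just their ratio: 0.1319/0.2292 = 0.576.

0.576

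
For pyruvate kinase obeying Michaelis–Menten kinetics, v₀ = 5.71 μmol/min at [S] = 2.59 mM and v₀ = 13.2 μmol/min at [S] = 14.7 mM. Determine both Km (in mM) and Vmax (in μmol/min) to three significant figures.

Km = 5.73 mM; Vmax = 18.3 μmol/min

From v = Vmax[S]/(Km+[S]), each point gives Vmax = v(Km+[S])/[S].
Equating: 5.71(Km+2.59)/2.59 = 13.2(Km+14.7)/14.7.
2.205·Km + 5.71 = 0.8980·Km + 13.2, so (2.205 − 0.8980)·Km = 13.2 − 5.71.
Km = 7.490/1.307 = 5.73 mM; then Vmax = 5.71(5.73+2.59)/2.59 = 18.3 μmol/min.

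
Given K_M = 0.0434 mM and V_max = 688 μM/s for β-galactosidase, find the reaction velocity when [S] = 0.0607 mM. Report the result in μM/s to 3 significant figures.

401 μM/s

[S]/(Km+[S]) = 0.0607/0.1041 = 0.5831, the fractional saturation.
v = 0.5831 × Vmax = 0.5831 × 688 = 401 μM/s.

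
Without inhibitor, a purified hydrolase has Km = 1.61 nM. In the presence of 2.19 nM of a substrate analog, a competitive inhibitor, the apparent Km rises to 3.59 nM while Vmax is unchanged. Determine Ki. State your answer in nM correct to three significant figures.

1.78 nM

Competitive: Km,app = α·Km with α = 1 + [I]/Ki.
α = Km,app/Km = 3.59/1.61 = 2.230.
Since α = 1 + [I]/Ki, [I]/Ki = 2.230 − 1 = 1.230 and Ki = 2.19/1.230 = 1.78 nM.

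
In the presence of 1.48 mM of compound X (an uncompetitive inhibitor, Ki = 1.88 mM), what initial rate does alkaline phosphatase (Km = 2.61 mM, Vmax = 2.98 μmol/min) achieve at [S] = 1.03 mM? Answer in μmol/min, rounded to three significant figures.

α = 1 + [I]/Ki = 1 + 1.48/1.88 = 1.787.
For an uncompetitive inhibitor, both parameters are divided by α, giving Vmax/α and Km/α: Km,app = 1.46 mM, Vmax,app = 1.67 μmol/min.
v = Vmax,app·[S]/(Km,app + [S]) = 1.67 × 1.03/(1.46 + 1.03) = 0.690 μmol/min.

0.690 μmol/min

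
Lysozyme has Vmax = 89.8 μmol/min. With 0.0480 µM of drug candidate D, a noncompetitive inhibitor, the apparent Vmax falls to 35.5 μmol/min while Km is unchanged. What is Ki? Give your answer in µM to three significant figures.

Noncompetitive: Vmax,app = Vmax/α with α = 1 + [I]/Ki.
α = Vmax/Vmax,app = 89.8/35.5 = 2.530.
Ki = [I]/(α − 1) = 0.0480/1.530 = 0.0314 µM.

0.0314 µM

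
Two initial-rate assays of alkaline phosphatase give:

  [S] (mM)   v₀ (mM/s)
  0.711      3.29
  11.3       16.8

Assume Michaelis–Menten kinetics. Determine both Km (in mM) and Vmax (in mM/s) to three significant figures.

From v = Vmax[S]/(Km+[S]), each point gives Vmax = v(Km+[S])/[S].
Equating: 3.29(Km+0.711)/0.711 = 16.8(Km+11.3)/11.3.
4.627·Km + 3.29 = 1.487·Km + 16.8, so (4.627 − 1.487)·Km = 16.8 − 3.29.
Km = 13.51/3.141 = 4.30 mM; then Vmax = 3.29(4.30+0.711)/0.711 = 23.2 mM/s.

Km = 4.30 mM; Vmax = 23.2 mM/s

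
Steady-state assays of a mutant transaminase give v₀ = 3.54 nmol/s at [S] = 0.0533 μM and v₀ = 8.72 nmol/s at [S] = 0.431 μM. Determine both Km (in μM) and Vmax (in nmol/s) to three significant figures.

In reciprocal form, 1/v = (Km/Vmax)·(1/[S]) + 1/Vmax. The two points give (1/[S], 1/v) = (18.76, 0.2825) and (2.320, 0.1147).
Slope = (0.2825 − 0.1147)/(18.76 − 2.320) = 0.01021; intercept = 0.2825 − 0.01021×18.76 = 0.09100.
Vmax = 1/intercept = 11.0 nmol/s; Km = slope × Vmax = 0.01021 × 11.0 = 0.112 μM.

Km = 0.112 μM; Vmax = 11.0 nmol/s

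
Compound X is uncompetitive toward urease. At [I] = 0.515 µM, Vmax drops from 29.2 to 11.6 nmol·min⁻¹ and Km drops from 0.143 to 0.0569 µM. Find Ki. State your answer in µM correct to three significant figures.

Uncompetitive: Vmax,app = Vmax/α (and Km,app = Km/α) with α = 1 + [I]/Ki.
α = Vmax/Vmax,app = 29.2/11.6 = 2.517.
Since α = 1 + [I]/Ki, [I]/Ki = 2.517 − 1 = 1.517 and Ki = 0.515/1.517 = 0.339 µM.

0.339 µM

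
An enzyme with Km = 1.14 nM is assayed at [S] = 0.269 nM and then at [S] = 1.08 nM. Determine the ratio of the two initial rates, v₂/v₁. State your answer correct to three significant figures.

2.55

Since Vmax cancels, v₂/v₁ = [S]₂(Km+[S]₁) / [S]₁(Km+[S]₂).
= 1.08×(1.14+0.269) / (0.269×(1.14+1.08)) = 1.522/0.5972 = 2.55.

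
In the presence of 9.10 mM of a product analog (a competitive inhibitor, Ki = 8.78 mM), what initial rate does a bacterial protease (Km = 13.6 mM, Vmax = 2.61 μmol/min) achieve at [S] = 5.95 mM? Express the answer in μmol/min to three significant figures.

α = 1 + [I]/Ki = 1 + 9.10/8.78 = 2.036.
For a competitive inhibitor, Vmax is unchanged and the apparent Km becomes α·Km: Km,app = 27.7 mM, Vmax,app = 2.61 μmol/min.
v = Vmax,app·[S]/(Km,app + [S]) = 2.61 × 5.95/(27.7 + 5.95) = 0.462 μmol/min.

0.462 μmol/min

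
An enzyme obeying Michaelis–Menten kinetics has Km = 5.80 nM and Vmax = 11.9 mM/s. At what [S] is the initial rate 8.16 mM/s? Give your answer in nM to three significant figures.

12.7 nM

Rearranging v = Vmax[S]/(Km+[S]) gives [S] = Km·v/(Vmax − v).
[S] = 5.80 × 8.16 / (11.9 − 8.16) = 47.33/3.740 = 12.7 nM.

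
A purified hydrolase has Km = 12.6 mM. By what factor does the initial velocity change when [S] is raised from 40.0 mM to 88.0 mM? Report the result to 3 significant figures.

Since Vmax cancels, v₂/v₁ = [S]₂(Km+[S]₁) / [S]₁(Km+[S]₂).
= 88.0×(12.6+40.0) / (40.0×(12.6+88.0)) = 4629/4024 = 1.15.

1.15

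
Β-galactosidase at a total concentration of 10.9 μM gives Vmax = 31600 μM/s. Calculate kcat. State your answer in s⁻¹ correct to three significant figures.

kcat = Vmax/[E]total = 31600 μM/s / 10.9 μM = 2900 s⁻¹.

2900 s⁻¹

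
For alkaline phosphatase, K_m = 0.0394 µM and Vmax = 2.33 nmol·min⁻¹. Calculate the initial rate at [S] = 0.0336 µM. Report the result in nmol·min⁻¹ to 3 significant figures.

[S]/(Km+[S]) = 0.0336/0.07300 = 0.4603, the fractional saturation.
v = 0.4603 × Vmax = 0.4603 × 2.33 = 1.07 nmol·min⁻¹.

1.07 nmol·min⁻¹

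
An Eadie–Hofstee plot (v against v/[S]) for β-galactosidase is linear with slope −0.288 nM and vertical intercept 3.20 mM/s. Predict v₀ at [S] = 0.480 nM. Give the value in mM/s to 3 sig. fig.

2.00 mM/s

In the Eadie–Hofstee form v = Vmax − Km·(v/[S]), the slope is −Km and the intercept is Vmax, so Km = 0.288 nM and Vmax = 3.20 mM/s.
v = 3.20 × 0.480/(0.288 + 0.480) = 2.00 mM/s.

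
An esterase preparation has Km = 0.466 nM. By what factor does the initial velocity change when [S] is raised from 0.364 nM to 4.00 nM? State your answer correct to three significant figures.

The fractional saturations are [S]/(Km+[S]) = 0.364/0.8300 = 0.4386 and 4.00/4.466 = 0.8957.
v₂/v₁ is just their ratio: 0.8957/0.4386 = 2.04.

2.04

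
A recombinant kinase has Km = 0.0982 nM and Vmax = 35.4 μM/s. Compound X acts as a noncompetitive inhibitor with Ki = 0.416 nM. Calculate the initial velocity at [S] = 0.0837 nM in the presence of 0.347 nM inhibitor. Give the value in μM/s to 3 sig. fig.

With α = 1 + [I]/Ki = 1 + 0.347/0.416 = 1.834, the noncompetitive rate law is v = (Vmax/α)·[S] / (Km + [S]).
v = (35.4/1.834)×0.0837 / (0.0982 + 0.0837) = 1.615/0.1819 = 8.88 μM/s.

8.88 μM/s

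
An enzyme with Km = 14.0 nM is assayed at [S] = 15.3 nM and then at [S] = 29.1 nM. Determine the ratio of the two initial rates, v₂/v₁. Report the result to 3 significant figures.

Since Vmax cancels, v₂/v₁ = [S]₂(Km+[S]₁) / [S]₁(Km+[S]₂).
= 29.1×(14.0+15.3) / (15.3×(14.0+29.1)) = 852.6/659.4 = 1.29.

1.29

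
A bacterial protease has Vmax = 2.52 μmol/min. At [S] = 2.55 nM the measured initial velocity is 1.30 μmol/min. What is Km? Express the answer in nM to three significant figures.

v/Vmax = 1.30/2.52 = 0.5159 = [S]/(Km+[S]).
So Km + [S] = [S]/0.5159 = 4.943 nM, giving Km = 4.943 − 2.55 = 2.39 nM.

2.39 nM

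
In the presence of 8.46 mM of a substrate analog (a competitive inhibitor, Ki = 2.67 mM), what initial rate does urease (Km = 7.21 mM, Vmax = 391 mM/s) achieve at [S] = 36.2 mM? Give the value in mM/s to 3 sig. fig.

214 mM/s

With α = 1 + [I]/Ki = 1 + 8.46/2.67 = 4.169, the competitive rate law is v = Vmax[S] / (αKm + [S]).
v = 391×36.2 / (4.169×7.21 + 36.2) = 14150/66.26 = 214 mM/s.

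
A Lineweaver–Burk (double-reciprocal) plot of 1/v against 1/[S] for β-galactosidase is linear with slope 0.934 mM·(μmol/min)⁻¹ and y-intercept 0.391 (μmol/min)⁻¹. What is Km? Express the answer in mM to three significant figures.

y-intercept = 1/Vmax ⇒ Vmax = 2.56 μmol/min; slope = Km/Vmax ⇒ Km = slope × Vmax.
Km = 0.934 × 2.56 = 2.39 mM.

2.39 mM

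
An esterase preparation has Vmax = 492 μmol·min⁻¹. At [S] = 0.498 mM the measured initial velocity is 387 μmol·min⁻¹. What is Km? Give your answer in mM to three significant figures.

v/Vmax = 387/492 = 0.7866 = [S]/(Km+[S]).
So Km + [S] = [S]/0.7866 = 0.6331 mM, giving Km = 0.6331 − 0.498 = 0.135 mM.

0.135 mM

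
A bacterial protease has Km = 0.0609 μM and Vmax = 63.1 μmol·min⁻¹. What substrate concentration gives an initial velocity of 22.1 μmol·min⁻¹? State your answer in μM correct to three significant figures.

0.0328 μM

The required fractional saturation is v/Vmax = 22.1/63.1 = 0.3502.
Then [S]/(Km+[S]) = 0.3502 ⇒ [S] = 0.0609 × 0.3502/(1 − 0.3502) = 0.0328 μM.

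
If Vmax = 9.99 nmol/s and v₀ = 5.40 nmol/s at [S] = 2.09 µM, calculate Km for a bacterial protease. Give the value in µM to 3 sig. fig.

1.78 µM

From v = Vmax[S]/(Km+[S]), Km = [S](Vmax − v)/v.
Km = 2.09 × (9.99 − 5.40) / 5.40 = 9.593/5.40 = 1.78 µM.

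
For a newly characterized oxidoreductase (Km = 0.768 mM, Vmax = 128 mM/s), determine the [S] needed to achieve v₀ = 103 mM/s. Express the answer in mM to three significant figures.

The required fractional saturation is v/Vmax = 103/128 = 0.8047.
Then [S]/(Km+[S]) = 0.8047 ⇒ [S] = 0.768 × 0.8047/(1 − 0.8047) = 3.16 mM.

3.16 mM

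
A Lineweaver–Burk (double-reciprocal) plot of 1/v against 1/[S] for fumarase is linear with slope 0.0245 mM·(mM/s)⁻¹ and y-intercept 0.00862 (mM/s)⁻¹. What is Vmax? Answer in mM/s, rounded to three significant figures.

The y-intercept of a Lineweaver–Burk plot equals 1/Vmax, so Vmax = 1/0.00862 = 116 mM/s.

116 mM/s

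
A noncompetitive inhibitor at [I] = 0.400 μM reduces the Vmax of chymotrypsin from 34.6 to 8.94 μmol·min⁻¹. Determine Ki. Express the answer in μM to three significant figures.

0.139 μM

Noncompetitive: Vmax,app = Vmax/α with α = 1 + [I]/Ki.
α = Vmax/Vmax,app = 34.6/8.94 = 3.870.
Ki = [I]/(α − 1) = 0.400/2.870 = 0.139 μM.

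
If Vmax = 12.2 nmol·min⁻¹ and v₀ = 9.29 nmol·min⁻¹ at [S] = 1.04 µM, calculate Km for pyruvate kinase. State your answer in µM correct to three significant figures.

0.326 µM

v/Vmax = 9.29/12.2 = 0.7615 = [S]/(Km+[S]).
So Km + [S] = [S]/0.7615 = 1.366 µM, giving Km = 1.366 − 1.04 = 0.326 µM.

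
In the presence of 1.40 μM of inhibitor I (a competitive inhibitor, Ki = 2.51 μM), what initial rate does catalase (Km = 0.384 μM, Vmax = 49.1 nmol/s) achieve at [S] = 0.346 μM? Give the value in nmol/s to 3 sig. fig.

With α = 1 + [I]/Ki = 1 + 1.40/2.51 = 1.558, the competitive rate law is v = Vmax[S] / (αKm + [S]).
v = 49.1×0.346 / (1.558×0.384 + 0.346) = 16.99/0.9442 = 18.0 nmol/s.

18.0 nmol/s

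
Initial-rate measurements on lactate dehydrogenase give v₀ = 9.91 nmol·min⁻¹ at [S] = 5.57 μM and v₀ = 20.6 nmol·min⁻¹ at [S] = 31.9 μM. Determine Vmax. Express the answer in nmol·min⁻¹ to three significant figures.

26.7 nmol·min⁻¹

In reciprocal form, 1/v = (Km/Vmax)·(1/[S]) + 1/Vmax. The two points give (1/[S], 1/v) = (0.1795, 0.1009) and (0.03135, 0.04854).
Slope = (0.1009 − 0.04854)/(0.1795 − 0.03135) = 0.3534; intercept = 0.1009 − 0.3534×0.1795 = 0.03747.
Vmax = 1/intercept = 26.7 nmol·min⁻¹; Km = slope × Vmax = 0.3534 × 26.7 = 9.43 μM.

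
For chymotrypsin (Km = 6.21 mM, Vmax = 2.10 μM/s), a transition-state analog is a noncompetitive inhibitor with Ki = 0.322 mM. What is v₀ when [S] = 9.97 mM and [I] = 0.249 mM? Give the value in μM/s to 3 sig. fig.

With α = 1 + [I]/Ki = 1 + 0.249/0.322 = 1.773, the noncompetitive rate law is v = (Vmax/α)·[S] / (Km + [S]).
v = (2.10/1.773)×9.97 / (6.21 + 9.97) = 11.81/16.18 = 0.730 μM/s.

0.730 μM/s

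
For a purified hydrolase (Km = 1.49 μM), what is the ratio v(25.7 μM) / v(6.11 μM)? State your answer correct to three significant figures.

The fractional saturations are [S]/(Km+[S]) = 6.11/7.600 = 0.8039 and 25.7/27.19 = 0.9452.
v₂/v₁ is just their ratio: 0.9452/0.8039 = 1.18.

1.18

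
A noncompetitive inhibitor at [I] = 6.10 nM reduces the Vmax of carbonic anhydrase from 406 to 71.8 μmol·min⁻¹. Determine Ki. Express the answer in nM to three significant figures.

Noncompetitive: Vmax,app = Vmax/α with α = 1 + [I]/Ki.
α = Vmax/Vmax,app = 406/71.8 = 5.655.
Ki = [I]/(α − 1) = 6.10/4.655 = 1.31 nM.

1.31 nM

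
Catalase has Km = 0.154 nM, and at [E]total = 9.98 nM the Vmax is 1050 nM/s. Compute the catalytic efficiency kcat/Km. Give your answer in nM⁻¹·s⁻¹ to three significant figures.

683 nM⁻¹·s⁻¹

kcat = Vmax/[E]total = 1050/9.98 = 105 s⁻¹.
kcat/Km = 105/0.154 = 683 nM⁻¹·s⁻¹.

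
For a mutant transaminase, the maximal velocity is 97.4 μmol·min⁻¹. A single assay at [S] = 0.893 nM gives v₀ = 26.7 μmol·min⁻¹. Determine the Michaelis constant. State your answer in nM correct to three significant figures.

2.36 nM

v/Vmax = 26.7/97.4 = 0.2741 = [S]/(Km+[S]).
So Km + [S] = [S]/0.2741 = 3.258 nM, giving Km = 3.258 − 0.893 = 2.36 nM.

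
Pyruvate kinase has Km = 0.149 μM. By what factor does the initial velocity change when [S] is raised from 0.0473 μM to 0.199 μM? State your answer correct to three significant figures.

2.37

The fractional saturations are [S]/(Km+[S]) = 0.0473/0.1963 = 0.2410 and 0.199/0.3480 = 0.5718.
v₂/v₁ is just their ratio: 0.5718/0.2410 = 2.37.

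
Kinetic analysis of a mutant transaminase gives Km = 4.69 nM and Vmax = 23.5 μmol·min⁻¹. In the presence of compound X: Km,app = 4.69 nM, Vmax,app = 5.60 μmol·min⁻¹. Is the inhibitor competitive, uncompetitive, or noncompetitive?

noncompetitive

Vmax decreases (23.5 → 5.60 μmol·min⁻¹) while Km is unchanged — pure noncompetitive inhibition.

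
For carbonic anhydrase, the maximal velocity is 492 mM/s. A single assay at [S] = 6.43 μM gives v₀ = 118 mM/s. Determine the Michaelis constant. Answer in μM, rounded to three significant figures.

v/Vmax = 118/492 = 0.2398 = [S]/(Km+[S]).
So Km + [S] = [S]/0.2398 = 26.81 μM, giving Km = 26.81 − 6.43 = 20.4 μM.

20.4 μM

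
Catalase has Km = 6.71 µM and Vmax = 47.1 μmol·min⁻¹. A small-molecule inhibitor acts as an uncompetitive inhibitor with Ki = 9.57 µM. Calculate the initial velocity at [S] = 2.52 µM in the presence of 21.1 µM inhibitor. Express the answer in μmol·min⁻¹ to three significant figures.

α = 1 + [I]/Ki = 1 + 21.1/9.57 = 3.205.
For an uncompetitive inhibitor, both parameters are divided by α, giving Vmax/α and Km/α: Km,app = 2.09 µM, Vmax,app = 14.7 μmol·min⁻¹.
v = Vmax,app·[S]/(Km,app + [S]) = 14.7 × 2.52/(2.09 + 2.52) = 8.03 μmol·min⁻¹.

8.03 μmol·min⁻¹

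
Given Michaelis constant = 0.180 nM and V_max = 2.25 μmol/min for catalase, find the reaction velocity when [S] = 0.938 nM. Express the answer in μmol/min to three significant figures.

1.89 μmol/min

[S]/(Km+[S]) = 0.938/1.118 = 0.8390, the fractional saturation.
v = 0.8390 × Vmax = 0.8390 × 2.25 = 1.89 μmol/min.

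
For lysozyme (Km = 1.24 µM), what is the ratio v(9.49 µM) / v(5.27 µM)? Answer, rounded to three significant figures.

1.09

Since Vmax cancels, v₂/v₁ = [S]₂(Km+[S]₁) / [S]₁(Km+[S]₂).
= 9.49×(1.24+5.27) / (5.27×(1.24+9.49)) = 61.78/56.55 = 1.09.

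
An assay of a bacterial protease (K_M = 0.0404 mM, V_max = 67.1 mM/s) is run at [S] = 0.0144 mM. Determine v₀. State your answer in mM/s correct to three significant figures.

17.6 mM/s

[S]/(Km+[S]) = 0.0144/0.05480 = 0.2628, the fractional saturation.
v = 0.2628 × Vmax = 0.2628 × 67.1 = 17.6 mM/s.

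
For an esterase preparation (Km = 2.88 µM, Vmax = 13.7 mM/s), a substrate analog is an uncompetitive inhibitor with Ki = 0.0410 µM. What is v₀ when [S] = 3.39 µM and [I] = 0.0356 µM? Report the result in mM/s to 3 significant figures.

5.04 mM/s

α = 1 + [I]/Ki = 1 + 0.0356/0.0410 = 1.868.
For an uncompetitive inhibitor, both parameters are divided by α, giving Vmax/α and Km/α: Km,app = 1.54 µM, Vmax,app = 7.33 mM/s.
v = Vmax,app·[S]/(Km,app + [S]) = 7.33 × 3.39/(1.54 + 3.39) = 5.04 mM/s.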